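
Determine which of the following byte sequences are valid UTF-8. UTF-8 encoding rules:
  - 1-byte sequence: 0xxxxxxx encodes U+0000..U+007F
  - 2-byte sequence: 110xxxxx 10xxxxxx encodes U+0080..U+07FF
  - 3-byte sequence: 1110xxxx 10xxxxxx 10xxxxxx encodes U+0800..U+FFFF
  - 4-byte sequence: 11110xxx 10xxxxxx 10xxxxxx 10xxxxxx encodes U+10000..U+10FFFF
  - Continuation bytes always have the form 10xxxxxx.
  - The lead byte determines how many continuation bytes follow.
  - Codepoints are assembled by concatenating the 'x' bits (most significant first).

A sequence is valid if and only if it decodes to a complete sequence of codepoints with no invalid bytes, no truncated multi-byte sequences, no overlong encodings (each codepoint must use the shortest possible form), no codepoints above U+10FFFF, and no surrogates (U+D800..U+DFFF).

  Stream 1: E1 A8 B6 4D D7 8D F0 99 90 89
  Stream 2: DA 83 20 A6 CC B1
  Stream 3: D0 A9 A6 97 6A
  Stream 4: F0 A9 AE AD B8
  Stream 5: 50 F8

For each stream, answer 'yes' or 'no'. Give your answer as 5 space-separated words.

Stream 1: decodes cleanly. VALID
Stream 2: error at byte offset 3. INVALID
Stream 3: error at byte offset 2. INVALID
Stream 4: error at byte offset 4. INVALID
Stream 5: error at byte offset 1. INVALID

Answer: yes no no no no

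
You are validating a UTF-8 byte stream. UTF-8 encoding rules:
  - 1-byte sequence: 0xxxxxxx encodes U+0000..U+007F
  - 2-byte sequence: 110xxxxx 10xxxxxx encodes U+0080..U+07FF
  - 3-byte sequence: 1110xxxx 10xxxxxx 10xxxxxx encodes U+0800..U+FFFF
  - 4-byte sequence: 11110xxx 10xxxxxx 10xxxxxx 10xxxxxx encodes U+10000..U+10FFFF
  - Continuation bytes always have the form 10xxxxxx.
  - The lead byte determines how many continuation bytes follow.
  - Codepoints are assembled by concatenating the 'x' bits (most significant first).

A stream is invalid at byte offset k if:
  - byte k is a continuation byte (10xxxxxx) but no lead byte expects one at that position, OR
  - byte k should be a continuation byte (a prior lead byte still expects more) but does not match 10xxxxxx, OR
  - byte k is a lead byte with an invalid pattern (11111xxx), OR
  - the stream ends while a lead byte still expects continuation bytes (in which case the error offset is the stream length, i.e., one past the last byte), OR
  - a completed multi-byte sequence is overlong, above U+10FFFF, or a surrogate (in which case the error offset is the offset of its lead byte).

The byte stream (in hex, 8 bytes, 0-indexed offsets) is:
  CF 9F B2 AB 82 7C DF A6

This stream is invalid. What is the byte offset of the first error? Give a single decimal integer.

Byte[0]=CF: 2-byte lead, need 1 cont bytes. acc=0xF
Byte[1]=9F: continuation. acc=(acc<<6)|0x1F=0x3DF
Completed: cp=U+03DF (starts at byte 0)
Byte[2]=B2: INVALID lead byte (not 0xxx/110x/1110/11110)

Answer: 2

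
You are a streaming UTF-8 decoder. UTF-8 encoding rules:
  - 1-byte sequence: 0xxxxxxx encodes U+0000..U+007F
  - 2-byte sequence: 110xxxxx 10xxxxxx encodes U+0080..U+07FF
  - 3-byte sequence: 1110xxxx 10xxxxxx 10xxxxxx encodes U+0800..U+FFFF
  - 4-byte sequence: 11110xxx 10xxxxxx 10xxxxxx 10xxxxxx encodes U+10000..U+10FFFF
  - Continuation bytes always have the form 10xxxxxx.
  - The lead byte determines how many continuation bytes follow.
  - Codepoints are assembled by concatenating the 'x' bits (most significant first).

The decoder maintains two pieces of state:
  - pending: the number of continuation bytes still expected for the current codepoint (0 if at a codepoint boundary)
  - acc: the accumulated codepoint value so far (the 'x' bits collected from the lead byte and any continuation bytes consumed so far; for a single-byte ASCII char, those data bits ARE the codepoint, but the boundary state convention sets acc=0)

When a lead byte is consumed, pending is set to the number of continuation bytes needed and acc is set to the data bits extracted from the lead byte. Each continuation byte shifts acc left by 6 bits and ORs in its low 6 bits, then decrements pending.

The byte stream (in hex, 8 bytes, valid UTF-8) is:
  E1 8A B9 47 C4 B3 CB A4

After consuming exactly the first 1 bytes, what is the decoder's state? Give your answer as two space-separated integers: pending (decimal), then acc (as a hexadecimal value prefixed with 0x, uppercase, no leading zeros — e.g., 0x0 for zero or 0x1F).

Answer: 2 0x1

Derivation:
Byte[0]=E1: 3-byte lead. pending=2, acc=0x1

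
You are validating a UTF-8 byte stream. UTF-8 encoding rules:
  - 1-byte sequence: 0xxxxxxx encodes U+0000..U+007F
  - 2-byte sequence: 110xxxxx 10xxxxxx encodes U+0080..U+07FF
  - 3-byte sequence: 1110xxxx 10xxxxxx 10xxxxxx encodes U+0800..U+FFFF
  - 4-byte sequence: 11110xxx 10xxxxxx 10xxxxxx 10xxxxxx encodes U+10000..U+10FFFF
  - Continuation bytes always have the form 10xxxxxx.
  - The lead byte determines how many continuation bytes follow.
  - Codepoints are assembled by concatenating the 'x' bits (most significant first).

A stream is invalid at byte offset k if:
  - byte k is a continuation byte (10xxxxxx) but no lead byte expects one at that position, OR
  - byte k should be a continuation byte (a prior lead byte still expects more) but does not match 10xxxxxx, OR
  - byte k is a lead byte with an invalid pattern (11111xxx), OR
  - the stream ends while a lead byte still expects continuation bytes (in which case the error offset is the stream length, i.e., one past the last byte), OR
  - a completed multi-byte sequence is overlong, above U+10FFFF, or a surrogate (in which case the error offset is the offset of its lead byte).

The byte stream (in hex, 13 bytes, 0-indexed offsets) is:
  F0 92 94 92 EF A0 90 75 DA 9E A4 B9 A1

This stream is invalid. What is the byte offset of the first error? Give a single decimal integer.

Byte[0]=F0: 4-byte lead, need 3 cont bytes. acc=0x0
Byte[1]=92: continuation. acc=(acc<<6)|0x12=0x12
Byte[2]=94: continuation. acc=(acc<<6)|0x14=0x494
Byte[3]=92: continuation. acc=(acc<<6)|0x12=0x12512
Completed: cp=U+12512 (starts at byte 0)
Byte[4]=EF: 3-byte lead, need 2 cont bytes. acc=0xF
Byte[5]=A0: continuation. acc=(acc<<6)|0x20=0x3E0
Byte[6]=90: continuation. acc=(acc<<6)|0x10=0xF810
Completed: cp=U+F810 (starts at byte 4)
Byte[7]=75: 1-byte ASCII. cp=U+0075
Byte[8]=DA: 2-byte lead, need 1 cont bytes. acc=0x1A
Byte[9]=9E: continuation. acc=(acc<<6)|0x1E=0x69E
Completed: cp=U+069E (starts at byte 8)
Byte[10]=A4: INVALID lead byte (not 0xxx/110x/1110/11110)

Answer: 10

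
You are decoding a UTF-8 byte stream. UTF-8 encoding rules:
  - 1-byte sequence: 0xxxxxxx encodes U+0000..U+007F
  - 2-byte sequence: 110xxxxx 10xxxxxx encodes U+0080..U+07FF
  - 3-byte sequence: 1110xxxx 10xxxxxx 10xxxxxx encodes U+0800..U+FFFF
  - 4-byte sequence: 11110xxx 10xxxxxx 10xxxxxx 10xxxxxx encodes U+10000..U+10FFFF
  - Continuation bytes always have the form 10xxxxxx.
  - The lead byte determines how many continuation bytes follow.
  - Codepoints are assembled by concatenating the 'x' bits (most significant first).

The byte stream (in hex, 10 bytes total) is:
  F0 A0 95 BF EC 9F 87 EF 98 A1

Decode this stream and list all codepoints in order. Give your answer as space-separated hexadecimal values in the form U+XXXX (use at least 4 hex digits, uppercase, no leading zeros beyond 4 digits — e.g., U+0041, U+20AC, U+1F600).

Answer: U+2057F U+C7C7 U+F621

Derivation:
Byte[0]=F0: 4-byte lead, need 3 cont bytes. acc=0x0
Byte[1]=A0: continuation. acc=(acc<<6)|0x20=0x20
Byte[2]=95: continuation. acc=(acc<<6)|0x15=0x815
Byte[3]=BF: continuation. acc=(acc<<6)|0x3F=0x2057F
Completed: cp=U+2057F (starts at byte 0)
Byte[4]=EC: 3-byte lead, need 2 cont bytes. acc=0xC
Byte[5]=9F: continuation. acc=(acc<<6)|0x1F=0x31F
Byte[6]=87: continuation. acc=(acc<<6)|0x07=0xC7C7
Completed: cp=U+C7C7 (starts at byte 4)
Byte[7]=EF: 3-byte lead, need 2 cont bytes. acc=0xF
Byte[8]=98: continuation. acc=(acc<<6)|0x18=0x3D8
Byte[9]=A1: continuation. acc=(acc<<6)|0x21=0xF621
Completed: cp=U+F621 (starts at byte 7)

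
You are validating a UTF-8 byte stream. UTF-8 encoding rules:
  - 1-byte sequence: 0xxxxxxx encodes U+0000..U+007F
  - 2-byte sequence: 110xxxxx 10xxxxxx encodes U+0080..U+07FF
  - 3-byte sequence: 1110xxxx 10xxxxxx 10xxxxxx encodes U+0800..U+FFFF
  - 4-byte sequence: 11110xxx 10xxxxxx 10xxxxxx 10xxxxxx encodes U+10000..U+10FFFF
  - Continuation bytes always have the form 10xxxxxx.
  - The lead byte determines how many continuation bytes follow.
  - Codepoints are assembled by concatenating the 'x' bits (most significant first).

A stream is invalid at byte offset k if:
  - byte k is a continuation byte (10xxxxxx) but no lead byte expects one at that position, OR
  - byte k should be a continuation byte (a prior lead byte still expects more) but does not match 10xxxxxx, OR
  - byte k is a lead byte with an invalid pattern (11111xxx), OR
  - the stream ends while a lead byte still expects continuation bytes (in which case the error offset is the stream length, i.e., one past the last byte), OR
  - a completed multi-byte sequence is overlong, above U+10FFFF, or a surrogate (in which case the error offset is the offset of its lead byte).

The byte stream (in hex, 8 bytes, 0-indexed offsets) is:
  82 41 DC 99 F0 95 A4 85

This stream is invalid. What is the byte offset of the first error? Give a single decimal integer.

Byte[0]=82: INVALID lead byte (not 0xxx/110x/1110/11110)

Answer: 0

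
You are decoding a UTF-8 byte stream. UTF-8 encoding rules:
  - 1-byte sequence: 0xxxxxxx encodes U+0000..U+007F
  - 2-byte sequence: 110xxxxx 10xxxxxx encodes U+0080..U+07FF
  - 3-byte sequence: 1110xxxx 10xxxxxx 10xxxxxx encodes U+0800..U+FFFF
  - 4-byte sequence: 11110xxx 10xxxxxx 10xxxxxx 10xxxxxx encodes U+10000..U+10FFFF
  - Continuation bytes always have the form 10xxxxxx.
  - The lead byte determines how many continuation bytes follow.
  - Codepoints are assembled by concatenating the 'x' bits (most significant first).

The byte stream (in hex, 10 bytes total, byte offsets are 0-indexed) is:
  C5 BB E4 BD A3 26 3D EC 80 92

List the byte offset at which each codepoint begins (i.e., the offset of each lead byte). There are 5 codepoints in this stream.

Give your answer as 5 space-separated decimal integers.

Byte[0]=C5: 2-byte lead, need 1 cont bytes. acc=0x5
Byte[1]=BB: continuation. acc=(acc<<6)|0x3B=0x17B
Completed: cp=U+017B (starts at byte 0)
Byte[2]=E4: 3-byte lead, need 2 cont bytes. acc=0x4
Byte[3]=BD: continuation. acc=(acc<<6)|0x3D=0x13D
Byte[4]=A3: continuation. acc=(acc<<6)|0x23=0x4F63
Completed: cp=U+4F63 (starts at byte 2)
Byte[5]=26: 1-byte ASCII. cp=U+0026
Byte[6]=3D: 1-byte ASCII. cp=U+003D
Byte[7]=EC: 3-byte lead, need 2 cont bytes. acc=0xC
Byte[8]=80: continuation. acc=(acc<<6)|0x00=0x300
Byte[9]=92: continuation. acc=(acc<<6)|0x12=0xC012
Completed: cp=U+C012 (starts at byte 7)

Answer: 0 2 5 6 7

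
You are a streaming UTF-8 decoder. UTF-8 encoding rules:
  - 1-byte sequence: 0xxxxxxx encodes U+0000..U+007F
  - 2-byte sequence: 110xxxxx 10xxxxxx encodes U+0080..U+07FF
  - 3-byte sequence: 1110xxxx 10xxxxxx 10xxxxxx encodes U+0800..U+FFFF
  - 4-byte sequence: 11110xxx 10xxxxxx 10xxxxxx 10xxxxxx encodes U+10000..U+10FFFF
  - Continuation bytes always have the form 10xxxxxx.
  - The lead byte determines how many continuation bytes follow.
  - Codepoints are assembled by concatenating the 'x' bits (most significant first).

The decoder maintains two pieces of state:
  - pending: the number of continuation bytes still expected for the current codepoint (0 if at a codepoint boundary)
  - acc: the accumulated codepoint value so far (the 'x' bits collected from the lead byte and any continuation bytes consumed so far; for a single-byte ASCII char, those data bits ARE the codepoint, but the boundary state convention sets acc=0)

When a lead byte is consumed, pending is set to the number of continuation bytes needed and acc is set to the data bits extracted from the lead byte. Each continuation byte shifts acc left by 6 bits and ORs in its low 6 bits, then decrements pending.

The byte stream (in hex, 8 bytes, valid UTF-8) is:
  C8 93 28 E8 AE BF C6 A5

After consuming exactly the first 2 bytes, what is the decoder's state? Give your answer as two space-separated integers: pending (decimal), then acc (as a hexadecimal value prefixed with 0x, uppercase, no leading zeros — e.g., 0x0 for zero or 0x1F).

Answer: 0 0x213

Derivation:
Byte[0]=C8: 2-byte lead. pending=1, acc=0x8
Byte[1]=93: continuation. acc=(acc<<6)|0x13=0x213, pending=0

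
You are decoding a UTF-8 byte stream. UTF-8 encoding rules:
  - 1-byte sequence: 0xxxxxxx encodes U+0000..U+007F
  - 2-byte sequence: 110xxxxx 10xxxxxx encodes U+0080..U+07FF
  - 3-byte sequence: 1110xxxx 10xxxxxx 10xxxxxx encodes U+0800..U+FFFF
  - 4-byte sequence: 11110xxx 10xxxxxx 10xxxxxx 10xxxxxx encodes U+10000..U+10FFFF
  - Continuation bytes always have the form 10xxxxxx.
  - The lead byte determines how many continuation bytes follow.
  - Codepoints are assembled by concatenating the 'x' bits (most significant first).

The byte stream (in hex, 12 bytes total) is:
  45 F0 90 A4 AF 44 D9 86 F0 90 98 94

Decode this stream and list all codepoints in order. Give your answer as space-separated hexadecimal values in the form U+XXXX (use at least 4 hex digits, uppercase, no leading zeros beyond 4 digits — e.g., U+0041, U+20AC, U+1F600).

Answer: U+0045 U+1092F U+0044 U+0646 U+10614

Derivation:
Byte[0]=45: 1-byte ASCII. cp=U+0045
Byte[1]=F0: 4-byte lead, need 3 cont bytes. acc=0x0
Byte[2]=90: continuation. acc=(acc<<6)|0x10=0x10
Byte[3]=A4: continuation. acc=(acc<<6)|0x24=0x424
Byte[4]=AF: continuation. acc=(acc<<6)|0x2F=0x1092F
Completed: cp=U+1092F (starts at byte 1)
Byte[5]=44: 1-byte ASCII. cp=U+0044
Byte[6]=D9: 2-byte lead, need 1 cont bytes. acc=0x19
Byte[7]=86: continuation. acc=(acc<<6)|0x06=0x646
Completed: cp=U+0646 (starts at byte 6)
Byte[8]=F0: 4-byte lead, need 3 cont bytes. acc=0x0
Byte[9]=90: continuation. acc=(acc<<6)|0x10=0x10
Byte[10]=98: continuation. acc=(acc<<6)|0x18=0x418
Byte[11]=94: continuation. acc=(acc<<6)|0x14=0x10614
Completed: cp=U+10614 (starts at byte 8)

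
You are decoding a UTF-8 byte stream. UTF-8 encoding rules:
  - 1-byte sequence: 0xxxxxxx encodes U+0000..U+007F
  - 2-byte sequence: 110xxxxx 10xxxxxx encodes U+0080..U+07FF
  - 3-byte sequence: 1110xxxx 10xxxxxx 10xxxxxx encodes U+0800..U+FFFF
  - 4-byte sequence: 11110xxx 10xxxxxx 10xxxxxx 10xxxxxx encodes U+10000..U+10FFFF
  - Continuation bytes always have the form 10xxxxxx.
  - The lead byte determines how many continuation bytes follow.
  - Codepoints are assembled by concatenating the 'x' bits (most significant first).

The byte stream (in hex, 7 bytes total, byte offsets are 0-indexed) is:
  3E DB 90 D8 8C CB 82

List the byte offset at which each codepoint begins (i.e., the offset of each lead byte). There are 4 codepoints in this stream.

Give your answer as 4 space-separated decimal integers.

Answer: 0 1 3 5

Derivation:
Byte[0]=3E: 1-byte ASCII. cp=U+003E
Byte[1]=DB: 2-byte lead, need 1 cont bytes. acc=0x1B
Byte[2]=90: continuation. acc=(acc<<6)|0x10=0x6D0
Completed: cp=U+06D0 (starts at byte 1)
Byte[3]=D8: 2-byte lead, need 1 cont bytes. acc=0x18
Byte[4]=8C: continuation. acc=(acc<<6)|0x0C=0x60C
Completed: cp=U+060C (starts at byte 3)
Byte[5]=CB: 2-byte lead, need 1 cont bytes. acc=0xB
Byte[6]=82: continuation. acc=(acc<<6)|0x02=0x2C2
Completed: cp=U+02C2 (starts at byte 5)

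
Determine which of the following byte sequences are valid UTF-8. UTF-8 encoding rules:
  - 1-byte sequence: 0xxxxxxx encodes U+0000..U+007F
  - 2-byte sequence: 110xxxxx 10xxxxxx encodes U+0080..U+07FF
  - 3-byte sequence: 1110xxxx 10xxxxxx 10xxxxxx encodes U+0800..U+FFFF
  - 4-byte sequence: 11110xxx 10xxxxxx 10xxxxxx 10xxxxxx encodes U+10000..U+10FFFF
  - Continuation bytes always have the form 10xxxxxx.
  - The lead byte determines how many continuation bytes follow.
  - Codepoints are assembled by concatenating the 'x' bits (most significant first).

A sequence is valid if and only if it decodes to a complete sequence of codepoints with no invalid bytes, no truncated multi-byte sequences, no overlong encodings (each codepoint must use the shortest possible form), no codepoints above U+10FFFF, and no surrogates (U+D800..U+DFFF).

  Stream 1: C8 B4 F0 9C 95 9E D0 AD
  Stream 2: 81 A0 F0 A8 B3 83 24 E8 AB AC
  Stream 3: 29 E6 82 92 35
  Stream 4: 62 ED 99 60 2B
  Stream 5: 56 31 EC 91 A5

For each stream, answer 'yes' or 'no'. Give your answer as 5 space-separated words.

Answer: yes no yes no yes

Derivation:
Stream 1: decodes cleanly. VALID
Stream 2: error at byte offset 0. INVALID
Stream 3: decodes cleanly. VALID
Stream 4: error at byte offset 3. INVALID
Stream 5: decodes cleanly. VALID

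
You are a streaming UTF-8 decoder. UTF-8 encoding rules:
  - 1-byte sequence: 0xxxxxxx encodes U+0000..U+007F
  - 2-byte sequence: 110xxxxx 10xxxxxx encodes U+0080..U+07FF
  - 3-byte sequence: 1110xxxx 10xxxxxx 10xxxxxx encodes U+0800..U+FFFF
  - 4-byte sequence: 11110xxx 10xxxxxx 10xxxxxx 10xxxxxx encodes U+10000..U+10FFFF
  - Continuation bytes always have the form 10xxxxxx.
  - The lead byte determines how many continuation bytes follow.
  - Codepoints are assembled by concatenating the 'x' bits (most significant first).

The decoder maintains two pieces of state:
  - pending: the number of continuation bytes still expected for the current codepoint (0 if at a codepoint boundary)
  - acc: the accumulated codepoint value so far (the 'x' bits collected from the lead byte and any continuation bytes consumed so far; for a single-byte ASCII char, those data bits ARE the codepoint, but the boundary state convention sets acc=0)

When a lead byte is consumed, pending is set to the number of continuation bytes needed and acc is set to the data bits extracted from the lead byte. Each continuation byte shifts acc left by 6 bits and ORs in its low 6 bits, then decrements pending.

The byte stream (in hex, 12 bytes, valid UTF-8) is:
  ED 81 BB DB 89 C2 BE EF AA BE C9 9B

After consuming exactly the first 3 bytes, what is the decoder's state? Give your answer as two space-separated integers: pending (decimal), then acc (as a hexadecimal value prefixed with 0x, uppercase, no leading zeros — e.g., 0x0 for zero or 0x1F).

Byte[0]=ED: 3-byte lead. pending=2, acc=0xD
Byte[1]=81: continuation. acc=(acc<<6)|0x01=0x341, pending=1
Byte[2]=BB: continuation. acc=(acc<<6)|0x3B=0xD07B, pending=0

Answer: 0 0xD07B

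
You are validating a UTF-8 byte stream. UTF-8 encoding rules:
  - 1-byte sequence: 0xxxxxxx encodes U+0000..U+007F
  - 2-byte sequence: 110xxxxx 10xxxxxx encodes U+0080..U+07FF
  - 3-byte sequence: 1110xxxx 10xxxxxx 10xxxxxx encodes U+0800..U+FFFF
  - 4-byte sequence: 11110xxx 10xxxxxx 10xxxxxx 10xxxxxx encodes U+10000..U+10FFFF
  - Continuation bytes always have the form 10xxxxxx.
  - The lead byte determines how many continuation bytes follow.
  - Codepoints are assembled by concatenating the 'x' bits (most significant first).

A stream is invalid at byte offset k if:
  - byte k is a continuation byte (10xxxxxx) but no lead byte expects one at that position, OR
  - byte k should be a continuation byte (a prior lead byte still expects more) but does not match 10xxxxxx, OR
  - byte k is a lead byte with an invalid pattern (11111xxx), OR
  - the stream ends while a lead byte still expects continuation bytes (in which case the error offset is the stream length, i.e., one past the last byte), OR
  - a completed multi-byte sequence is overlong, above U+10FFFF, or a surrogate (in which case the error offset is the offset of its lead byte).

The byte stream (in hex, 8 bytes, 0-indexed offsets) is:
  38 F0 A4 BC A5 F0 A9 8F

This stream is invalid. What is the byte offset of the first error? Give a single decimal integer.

Answer: 8

Derivation:
Byte[0]=38: 1-byte ASCII. cp=U+0038
Byte[1]=F0: 4-byte lead, need 3 cont bytes. acc=0x0
Byte[2]=A4: continuation. acc=(acc<<6)|0x24=0x24
Byte[3]=BC: continuation. acc=(acc<<6)|0x3C=0x93C
Byte[4]=A5: continuation. acc=(acc<<6)|0x25=0x24F25
Completed: cp=U+24F25 (starts at byte 1)
Byte[5]=F0: 4-byte lead, need 3 cont bytes. acc=0x0
Byte[6]=A9: continuation. acc=(acc<<6)|0x29=0x29
Byte[7]=8F: continuation. acc=(acc<<6)|0x0F=0xA4F
Byte[8]: stream ended, expected continuation. INVALID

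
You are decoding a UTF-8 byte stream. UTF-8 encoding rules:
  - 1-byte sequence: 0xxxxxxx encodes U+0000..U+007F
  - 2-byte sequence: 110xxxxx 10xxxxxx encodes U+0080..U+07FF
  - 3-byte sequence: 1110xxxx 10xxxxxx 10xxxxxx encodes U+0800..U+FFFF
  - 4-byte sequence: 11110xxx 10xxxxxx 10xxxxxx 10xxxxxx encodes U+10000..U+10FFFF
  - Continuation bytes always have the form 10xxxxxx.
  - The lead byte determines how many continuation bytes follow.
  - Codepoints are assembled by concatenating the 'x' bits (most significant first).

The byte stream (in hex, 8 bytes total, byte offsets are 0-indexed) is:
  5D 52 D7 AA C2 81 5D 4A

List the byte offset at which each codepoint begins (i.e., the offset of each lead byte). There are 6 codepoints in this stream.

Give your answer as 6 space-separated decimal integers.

Answer: 0 1 2 4 6 7

Derivation:
Byte[0]=5D: 1-byte ASCII. cp=U+005D
Byte[1]=52: 1-byte ASCII. cp=U+0052
Byte[2]=D7: 2-byte lead, need 1 cont bytes. acc=0x17
Byte[3]=AA: continuation. acc=(acc<<6)|0x2A=0x5EA
Completed: cp=U+05EA (starts at byte 2)
Byte[4]=C2: 2-byte lead, need 1 cont bytes. acc=0x2
Byte[5]=81: continuation. acc=(acc<<6)|0x01=0x81
Completed: cp=U+0081 (starts at byte 4)
Byte[6]=5D: 1-byte ASCII. cp=U+005D
Byte[7]=4A: 1-byte ASCII. cp=U+004A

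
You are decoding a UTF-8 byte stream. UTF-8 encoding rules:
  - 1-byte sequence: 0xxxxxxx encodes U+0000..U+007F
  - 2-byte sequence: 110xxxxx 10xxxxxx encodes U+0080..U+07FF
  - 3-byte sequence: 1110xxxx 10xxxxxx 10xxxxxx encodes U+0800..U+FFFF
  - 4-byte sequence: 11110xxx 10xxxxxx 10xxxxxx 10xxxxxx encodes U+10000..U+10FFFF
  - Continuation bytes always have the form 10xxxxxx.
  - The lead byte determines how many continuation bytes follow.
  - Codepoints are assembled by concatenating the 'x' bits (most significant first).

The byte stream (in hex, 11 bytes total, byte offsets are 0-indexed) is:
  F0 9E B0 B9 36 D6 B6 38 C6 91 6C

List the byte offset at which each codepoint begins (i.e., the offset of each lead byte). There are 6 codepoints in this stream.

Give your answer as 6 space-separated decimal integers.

Answer: 0 4 5 7 8 10

Derivation:
Byte[0]=F0: 4-byte lead, need 3 cont bytes. acc=0x0
Byte[1]=9E: continuation. acc=(acc<<6)|0x1E=0x1E
Byte[2]=B0: continuation. acc=(acc<<6)|0x30=0x7B0
Byte[3]=B9: continuation. acc=(acc<<6)|0x39=0x1EC39
Completed: cp=U+1EC39 (starts at byte 0)
Byte[4]=36: 1-byte ASCII. cp=U+0036
Byte[5]=D6: 2-byte lead, need 1 cont bytes. acc=0x16
Byte[6]=B6: continuation. acc=(acc<<6)|0x36=0x5B6
Completed: cp=U+05B6 (starts at byte 5)
Byte[7]=38: 1-byte ASCII. cp=U+0038
Byte[8]=C6: 2-byte lead, need 1 cont bytes. acc=0x6
Byte[9]=91: continuation. acc=(acc<<6)|0x11=0x191
Completed: cp=U+0191 (starts at byte 8)
Byte[10]=6C: 1-byte ASCII. cp=U+006C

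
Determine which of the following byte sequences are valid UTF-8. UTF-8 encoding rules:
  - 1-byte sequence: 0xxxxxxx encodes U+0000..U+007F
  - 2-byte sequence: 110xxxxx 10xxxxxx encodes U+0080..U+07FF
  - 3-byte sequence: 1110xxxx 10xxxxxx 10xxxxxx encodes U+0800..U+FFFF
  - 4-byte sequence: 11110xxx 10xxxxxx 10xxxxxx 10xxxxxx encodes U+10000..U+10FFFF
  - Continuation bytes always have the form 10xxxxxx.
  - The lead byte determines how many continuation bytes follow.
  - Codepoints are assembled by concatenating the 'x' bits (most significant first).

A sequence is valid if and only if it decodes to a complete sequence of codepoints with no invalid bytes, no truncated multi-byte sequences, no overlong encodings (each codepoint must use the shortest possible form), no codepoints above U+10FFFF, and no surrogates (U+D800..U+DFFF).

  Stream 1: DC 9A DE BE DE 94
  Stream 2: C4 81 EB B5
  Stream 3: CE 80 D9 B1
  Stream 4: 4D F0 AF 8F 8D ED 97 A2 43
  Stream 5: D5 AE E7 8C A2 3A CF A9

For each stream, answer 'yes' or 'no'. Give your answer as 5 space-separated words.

Stream 1: decodes cleanly. VALID
Stream 2: error at byte offset 4. INVALID
Stream 3: decodes cleanly. VALID
Stream 4: decodes cleanly. VALID
Stream 5: decodes cleanly. VALID

Answer: yes no yes yes yes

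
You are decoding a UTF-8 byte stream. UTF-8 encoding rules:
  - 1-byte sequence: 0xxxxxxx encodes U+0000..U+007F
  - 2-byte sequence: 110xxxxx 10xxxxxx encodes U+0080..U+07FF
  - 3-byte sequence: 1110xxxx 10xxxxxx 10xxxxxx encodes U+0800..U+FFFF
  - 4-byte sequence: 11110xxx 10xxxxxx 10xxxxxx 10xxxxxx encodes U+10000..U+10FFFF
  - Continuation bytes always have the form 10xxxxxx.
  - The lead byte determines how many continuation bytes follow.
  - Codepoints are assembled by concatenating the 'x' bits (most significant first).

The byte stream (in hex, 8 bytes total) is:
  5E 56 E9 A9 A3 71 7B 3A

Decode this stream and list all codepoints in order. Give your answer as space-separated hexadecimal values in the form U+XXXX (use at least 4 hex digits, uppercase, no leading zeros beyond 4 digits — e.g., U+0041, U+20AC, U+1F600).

Answer: U+005E U+0056 U+9A63 U+0071 U+007B U+003A

Derivation:
Byte[0]=5E: 1-byte ASCII. cp=U+005E
Byte[1]=56: 1-byte ASCII. cp=U+0056
Byte[2]=E9: 3-byte lead, need 2 cont bytes. acc=0x9
Byte[3]=A9: continuation. acc=(acc<<6)|0x29=0x269
Byte[4]=A3: continuation. acc=(acc<<6)|0x23=0x9A63
Completed: cp=U+9A63 (starts at byte 2)
Byte[5]=71: 1-byte ASCII. cp=U+0071
Byte[6]=7B: 1-byte ASCII. cp=U+007B
Byte[7]=3A: 1-byte ASCII. cp=U+003A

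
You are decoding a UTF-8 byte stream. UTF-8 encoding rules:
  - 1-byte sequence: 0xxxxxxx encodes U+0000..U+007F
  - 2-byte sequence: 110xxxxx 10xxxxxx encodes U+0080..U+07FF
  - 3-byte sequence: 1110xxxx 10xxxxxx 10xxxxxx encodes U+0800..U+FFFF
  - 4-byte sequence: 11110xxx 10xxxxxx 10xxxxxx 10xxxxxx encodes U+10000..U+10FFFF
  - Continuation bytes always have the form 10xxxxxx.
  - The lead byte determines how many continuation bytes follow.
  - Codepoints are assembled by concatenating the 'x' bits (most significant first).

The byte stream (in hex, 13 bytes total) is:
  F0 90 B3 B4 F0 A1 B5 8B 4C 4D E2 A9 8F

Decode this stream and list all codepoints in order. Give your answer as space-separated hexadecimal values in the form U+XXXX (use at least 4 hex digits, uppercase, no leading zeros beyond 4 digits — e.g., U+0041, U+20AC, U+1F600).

Byte[0]=F0: 4-byte lead, need 3 cont bytes. acc=0x0
Byte[1]=90: continuation. acc=(acc<<6)|0x10=0x10
Byte[2]=B3: continuation. acc=(acc<<6)|0x33=0x433
Byte[3]=B4: continuation. acc=(acc<<6)|0x34=0x10CF4
Completed: cp=U+10CF4 (starts at byte 0)
Byte[4]=F0: 4-byte lead, need 3 cont bytes. acc=0x0
Byte[5]=A1: continuation. acc=(acc<<6)|0x21=0x21
Byte[6]=B5: continuation. acc=(acc<<6)|0x35=0x875
Byte[7]=8B: continuation. acc=(acc<<6)|0x0B=0x21D4B
Completed: cp=U+21D4B (starts at byte 4)
Byte[8]=4C: 1-byte ASCII. cp=U+004C
Byte[9]=4D: 1-byte ASCII. cp=U+004D
Byte[10]=E2: 3-byte lead, need 2 cont bytes. acc=0x2
Byte[11]=A9: continuation. acc=(acc<<6)|0x29=0xA9
Byte[12]=8F: continuation. acc=(acc<<6)|0x0F=0x2A4F
Completed: cp=U+2A4F (starts at byte 10)

Answer: U+10CF4 U+21D4B U+004C U+004D U+2A4F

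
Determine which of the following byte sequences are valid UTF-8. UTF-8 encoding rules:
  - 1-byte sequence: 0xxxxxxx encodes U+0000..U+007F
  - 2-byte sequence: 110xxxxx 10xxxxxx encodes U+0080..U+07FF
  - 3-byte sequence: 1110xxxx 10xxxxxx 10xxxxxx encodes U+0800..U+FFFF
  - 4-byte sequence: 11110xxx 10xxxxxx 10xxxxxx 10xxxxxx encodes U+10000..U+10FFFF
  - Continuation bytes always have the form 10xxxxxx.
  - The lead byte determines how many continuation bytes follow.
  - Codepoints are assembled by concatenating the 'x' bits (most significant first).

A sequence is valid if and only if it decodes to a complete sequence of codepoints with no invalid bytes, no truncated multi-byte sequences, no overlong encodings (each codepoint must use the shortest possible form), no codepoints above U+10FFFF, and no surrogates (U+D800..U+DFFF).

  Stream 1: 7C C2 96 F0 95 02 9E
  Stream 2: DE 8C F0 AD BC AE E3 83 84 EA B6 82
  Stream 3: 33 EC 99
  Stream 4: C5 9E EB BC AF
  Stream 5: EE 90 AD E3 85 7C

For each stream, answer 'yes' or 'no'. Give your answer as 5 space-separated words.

Answer: no yes no yes no

Derivation:
Stream 1: error at byte offset 5. INVALID
Stream 2: decodes cleanly. VALID
Stream 3: error at byte offset 3. INVALID
Stream 4: decodes cleanly. VALID
Stream 5: error at byte offset 5. INVALID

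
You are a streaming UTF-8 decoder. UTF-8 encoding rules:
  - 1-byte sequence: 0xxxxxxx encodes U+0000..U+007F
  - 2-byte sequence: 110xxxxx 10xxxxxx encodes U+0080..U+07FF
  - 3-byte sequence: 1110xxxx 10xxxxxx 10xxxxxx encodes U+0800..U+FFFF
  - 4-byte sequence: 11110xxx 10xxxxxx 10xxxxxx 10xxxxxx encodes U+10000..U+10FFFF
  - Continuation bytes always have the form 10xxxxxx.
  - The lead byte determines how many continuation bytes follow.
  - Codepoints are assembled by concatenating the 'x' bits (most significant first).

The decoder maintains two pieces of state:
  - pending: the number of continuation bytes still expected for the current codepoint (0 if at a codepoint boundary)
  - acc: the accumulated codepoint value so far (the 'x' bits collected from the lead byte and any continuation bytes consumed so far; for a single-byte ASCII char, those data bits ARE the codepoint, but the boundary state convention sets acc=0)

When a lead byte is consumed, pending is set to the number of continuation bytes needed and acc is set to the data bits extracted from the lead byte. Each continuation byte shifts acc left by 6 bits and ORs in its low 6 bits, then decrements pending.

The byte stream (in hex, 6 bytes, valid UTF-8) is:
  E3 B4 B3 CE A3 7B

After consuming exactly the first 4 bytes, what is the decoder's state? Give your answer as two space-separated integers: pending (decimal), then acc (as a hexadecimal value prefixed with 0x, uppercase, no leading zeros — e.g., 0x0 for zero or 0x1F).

Answer: 1 0xE

Derivation:
Byte[0]=E3: 3-byte lead. pending=2, acc=0x3
Byte[1]=B4: continuation. acc=(acc<<6)|0x34=0xF4, pending=1
Byte[2]=B3: continuation. acc=(acc<<6)|0x33=0x3D33, pending=0
Byte[3]=CE: 2-byte lead. pending=1, acc=0xE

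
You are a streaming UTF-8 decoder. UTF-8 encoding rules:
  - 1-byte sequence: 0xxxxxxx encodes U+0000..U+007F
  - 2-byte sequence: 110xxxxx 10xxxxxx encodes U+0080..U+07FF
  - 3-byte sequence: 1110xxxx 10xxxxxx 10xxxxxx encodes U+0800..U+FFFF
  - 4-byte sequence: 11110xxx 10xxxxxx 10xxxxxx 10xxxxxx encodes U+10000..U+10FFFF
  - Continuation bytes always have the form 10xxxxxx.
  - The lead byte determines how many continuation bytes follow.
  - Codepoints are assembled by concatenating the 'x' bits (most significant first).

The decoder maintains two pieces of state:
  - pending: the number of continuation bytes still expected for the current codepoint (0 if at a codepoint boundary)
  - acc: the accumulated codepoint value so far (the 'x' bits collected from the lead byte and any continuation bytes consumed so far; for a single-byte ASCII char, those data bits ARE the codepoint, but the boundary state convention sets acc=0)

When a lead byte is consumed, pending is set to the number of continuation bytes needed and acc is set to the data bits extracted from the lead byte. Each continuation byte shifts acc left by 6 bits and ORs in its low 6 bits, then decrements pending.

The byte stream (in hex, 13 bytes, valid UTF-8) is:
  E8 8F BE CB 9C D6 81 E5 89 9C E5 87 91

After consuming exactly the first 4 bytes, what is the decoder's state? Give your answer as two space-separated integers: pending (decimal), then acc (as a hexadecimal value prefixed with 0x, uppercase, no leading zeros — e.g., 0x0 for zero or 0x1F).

Answer: 1 0xB

Derivation:
Byte[0]=E8: 3-byte lead. pending=2, acc=0x8
Byte[1]=8F: continuation. acc=(acc<<6)|0x0F=0x20F, pending=1
Byte[2]=BE: continuation. acc=(acc<<6)|0x3E=0x83FE, pending=0
Byte[3]=CB: 2-byte lead. pending=1, acc=0xB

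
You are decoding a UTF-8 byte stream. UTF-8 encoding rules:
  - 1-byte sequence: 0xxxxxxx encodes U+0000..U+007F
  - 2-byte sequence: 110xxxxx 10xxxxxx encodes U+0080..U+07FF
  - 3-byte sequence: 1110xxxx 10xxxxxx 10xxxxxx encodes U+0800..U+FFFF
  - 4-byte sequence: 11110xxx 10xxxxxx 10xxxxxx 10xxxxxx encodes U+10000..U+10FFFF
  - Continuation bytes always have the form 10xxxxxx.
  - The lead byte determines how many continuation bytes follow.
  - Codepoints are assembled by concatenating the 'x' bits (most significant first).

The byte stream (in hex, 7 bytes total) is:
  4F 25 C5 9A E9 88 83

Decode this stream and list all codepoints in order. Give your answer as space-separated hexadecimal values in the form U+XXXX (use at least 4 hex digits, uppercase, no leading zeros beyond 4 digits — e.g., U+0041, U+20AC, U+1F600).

Answer: U+004F U+0025 U+015A U+9203

Derivation:
Byte[0]=4F: 1-byte ASCII. cp=U+004F
Byte[1]=25: 1-byte ASCII. cp=U+0025
Byte[2]=C5: 2-byte lead, need 1 cont bytes. acc=0x5
Byte[3]=9A: continuation. acc=(acc<<6)|0x1A=0x15A
Completed: cp=U+015A (starts at byte 2)
Byte[4]=E9: 3-byte lead, need 2 cont bytes. acc=0x9
Byte[5]=88: continuation. acc=(acc<<6)|0x08=0x248
Byte[6]=83: continuation. acc=(acc<<6)|0x03=0x9203
Completed: cp=U+9203 (starts at byte 4)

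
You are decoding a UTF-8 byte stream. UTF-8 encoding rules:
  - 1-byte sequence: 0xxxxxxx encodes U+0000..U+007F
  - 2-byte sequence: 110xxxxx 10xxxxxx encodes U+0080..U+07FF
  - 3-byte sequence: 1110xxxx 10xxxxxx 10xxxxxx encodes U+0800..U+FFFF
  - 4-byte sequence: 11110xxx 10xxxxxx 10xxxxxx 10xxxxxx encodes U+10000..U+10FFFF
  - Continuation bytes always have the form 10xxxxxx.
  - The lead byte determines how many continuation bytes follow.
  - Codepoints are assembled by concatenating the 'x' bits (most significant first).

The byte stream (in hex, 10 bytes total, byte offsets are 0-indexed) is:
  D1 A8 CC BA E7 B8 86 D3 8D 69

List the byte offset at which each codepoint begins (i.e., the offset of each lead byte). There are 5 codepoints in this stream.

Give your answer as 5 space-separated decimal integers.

Byte[0]=D1: 2-byte lead, need 1 cont bytes. acc=0x11
Byte[1]=A8: continuation. acc=(acc<<6)|0x28=0x468
Completed: cp=U+0468 (starts at byte 0)
Byte[2]=CC: 2-byte lead, need 1 cont bytes. acc=0xC
Byte[3]=BA: continuation. acc=(acc<<6)|0x3A=0x33A
Completed: cp=U+033A (starts at byte 2)
Byte[4]=E7: 3-byte lead, need 2 cont bytes. acc=0x7
Byte[5]=B8: continuation. acc=(acc<<6)|0x38=0x1F8
Byte[6]=86: continuation. acc=(acc<<6)|0x06=0x7E06
Completed: cp=U+7E06 (starts at byte 4)
Byte[7]=D3: 2-byte lead, need 1 cont bytes. acc=0x13
Byte[8]=8D: continuation. acc=(acc<<6)|0x0D=0x4CD
Completed: cp=U+04CD (starts at byte 7)
Byte[9]=69: 1-byte ASCII. cp=U+0069

Answer: 0 2 4 7 9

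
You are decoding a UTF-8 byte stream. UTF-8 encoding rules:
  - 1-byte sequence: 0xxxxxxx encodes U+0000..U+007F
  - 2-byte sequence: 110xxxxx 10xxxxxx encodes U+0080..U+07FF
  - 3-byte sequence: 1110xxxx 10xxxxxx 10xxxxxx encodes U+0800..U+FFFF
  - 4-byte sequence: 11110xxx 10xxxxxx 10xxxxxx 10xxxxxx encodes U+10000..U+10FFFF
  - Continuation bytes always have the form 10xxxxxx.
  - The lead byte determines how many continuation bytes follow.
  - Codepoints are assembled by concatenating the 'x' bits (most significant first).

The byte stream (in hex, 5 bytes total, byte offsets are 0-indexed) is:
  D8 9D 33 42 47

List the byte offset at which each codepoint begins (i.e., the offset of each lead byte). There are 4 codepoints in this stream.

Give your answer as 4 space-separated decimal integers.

Answer: 0 2 3 4

Derivation:
Byte[0]=D8: 2-byte lead, need 1 cont bytes. acc=0x18
Byte[1]=9D: continuation. acc=(acc<<6)|0x1D=0x61D
Completed: cp=U+061D (starts at byte 0)
Byte[2]=33: 1-byte ASCII. cp=U+0033
Byte[3]=42: 1-byte ASCII. cp=U+0042
Byte[4]=47: 1-byte ASCII. cp=U+0047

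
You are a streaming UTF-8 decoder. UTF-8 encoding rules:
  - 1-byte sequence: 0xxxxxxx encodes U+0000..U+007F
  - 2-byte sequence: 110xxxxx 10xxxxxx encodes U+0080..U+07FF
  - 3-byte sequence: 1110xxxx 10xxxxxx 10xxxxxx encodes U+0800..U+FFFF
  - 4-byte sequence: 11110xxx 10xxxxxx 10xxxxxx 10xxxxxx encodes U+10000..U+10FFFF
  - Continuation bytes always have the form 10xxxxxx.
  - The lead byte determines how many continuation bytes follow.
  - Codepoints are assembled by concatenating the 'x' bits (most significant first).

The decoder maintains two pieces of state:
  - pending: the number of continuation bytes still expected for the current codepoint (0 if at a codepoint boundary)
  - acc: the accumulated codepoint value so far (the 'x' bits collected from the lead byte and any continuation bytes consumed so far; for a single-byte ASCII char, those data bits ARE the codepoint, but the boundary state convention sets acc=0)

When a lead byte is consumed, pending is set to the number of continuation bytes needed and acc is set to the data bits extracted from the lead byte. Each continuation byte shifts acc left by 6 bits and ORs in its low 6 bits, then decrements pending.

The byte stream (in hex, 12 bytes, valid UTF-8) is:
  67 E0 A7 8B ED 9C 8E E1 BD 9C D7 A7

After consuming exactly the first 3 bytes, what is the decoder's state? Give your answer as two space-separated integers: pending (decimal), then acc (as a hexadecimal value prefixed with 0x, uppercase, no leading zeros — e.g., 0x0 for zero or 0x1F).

Answer: 1 0x27

Derivation:
Byte[0]=67: 1-byte. pending=0, acc=0x0
Byte[1]=E0: 3-byte lead. pending=2, acc=0x0
Byte[2]=A7: continuation. acc=(acc<<6)|0x27=0x27, pending=1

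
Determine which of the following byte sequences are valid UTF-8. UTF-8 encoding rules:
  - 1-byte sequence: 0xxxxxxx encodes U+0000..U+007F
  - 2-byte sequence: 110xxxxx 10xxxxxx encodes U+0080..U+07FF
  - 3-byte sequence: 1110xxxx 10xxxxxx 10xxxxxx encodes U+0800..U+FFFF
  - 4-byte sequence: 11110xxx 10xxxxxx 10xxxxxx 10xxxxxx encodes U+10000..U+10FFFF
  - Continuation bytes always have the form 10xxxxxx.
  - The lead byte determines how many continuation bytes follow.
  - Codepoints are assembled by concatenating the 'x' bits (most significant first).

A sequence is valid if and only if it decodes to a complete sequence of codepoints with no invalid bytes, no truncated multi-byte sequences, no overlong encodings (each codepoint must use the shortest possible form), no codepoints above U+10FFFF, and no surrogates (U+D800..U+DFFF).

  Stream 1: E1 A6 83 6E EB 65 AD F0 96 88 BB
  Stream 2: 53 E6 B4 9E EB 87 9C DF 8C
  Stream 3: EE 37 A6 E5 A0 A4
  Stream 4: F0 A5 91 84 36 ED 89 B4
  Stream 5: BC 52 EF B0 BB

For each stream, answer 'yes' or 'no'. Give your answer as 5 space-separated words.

Answer: no yes no yes no

Derivation:
Stream 1: error at byte offset 5. INVALID
Stream 2: decodes cleanly. VALID
Stream 3: error at byte offset 1. INVALID
Stream 4: decodes cleanly. VALID
Stream 5: error at byte offset 0. INVALID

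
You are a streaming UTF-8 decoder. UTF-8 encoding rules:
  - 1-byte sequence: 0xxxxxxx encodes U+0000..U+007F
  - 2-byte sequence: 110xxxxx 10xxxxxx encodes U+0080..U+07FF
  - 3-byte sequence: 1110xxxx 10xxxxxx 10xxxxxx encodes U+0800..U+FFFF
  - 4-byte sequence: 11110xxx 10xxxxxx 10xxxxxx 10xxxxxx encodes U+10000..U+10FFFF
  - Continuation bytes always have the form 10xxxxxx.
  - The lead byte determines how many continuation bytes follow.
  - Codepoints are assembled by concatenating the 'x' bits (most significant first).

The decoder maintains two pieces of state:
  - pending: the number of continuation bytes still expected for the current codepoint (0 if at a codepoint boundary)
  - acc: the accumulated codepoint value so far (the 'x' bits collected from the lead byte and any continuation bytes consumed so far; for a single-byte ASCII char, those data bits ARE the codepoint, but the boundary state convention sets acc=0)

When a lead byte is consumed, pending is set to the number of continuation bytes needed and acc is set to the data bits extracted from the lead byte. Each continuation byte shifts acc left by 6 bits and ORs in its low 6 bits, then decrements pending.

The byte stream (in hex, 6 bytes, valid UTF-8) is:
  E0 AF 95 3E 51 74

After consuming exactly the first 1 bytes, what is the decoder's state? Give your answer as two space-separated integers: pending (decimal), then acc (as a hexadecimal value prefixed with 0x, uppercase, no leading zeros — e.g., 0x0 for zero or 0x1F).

Answer: 2 0x0

Derivation:
Byte[0]=E0: 3-byte lead. pending=2, acc=0x0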